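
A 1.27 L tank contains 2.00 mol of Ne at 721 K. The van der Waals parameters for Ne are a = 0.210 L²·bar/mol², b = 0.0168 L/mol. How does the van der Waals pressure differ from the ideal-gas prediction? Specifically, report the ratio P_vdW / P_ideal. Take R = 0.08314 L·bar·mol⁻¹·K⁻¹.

Ideal: P_ideal = nRT/V = (2.00)(0.08314)(721)/1.27 = 94.3999 bar
vdW: P = nRT/(V − nb) − a n²/V² = 119.888/1.23640 − 0.840000/1.61290 = 96.9654 − 0.520801 = 96.4446 bar
Ratio = 96.4446/94.3999 = 1.022

P_vdW / P_ideal ≈ 1.022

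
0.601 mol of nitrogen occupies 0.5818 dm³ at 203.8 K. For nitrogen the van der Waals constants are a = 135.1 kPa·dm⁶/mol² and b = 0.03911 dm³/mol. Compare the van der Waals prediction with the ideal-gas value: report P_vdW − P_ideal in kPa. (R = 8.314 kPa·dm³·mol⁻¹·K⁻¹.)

ΔP ≈ -70.5 kPa

Ideal: P_ideal = nRT/V = (0.601)(8.314)(203.8)/0.5818 = 1750.31 kPa
vdW: P = nRT/(V − nb) − a n²/V² = 1018.33/0.558295 − 48.7983/0.338491 = 1824.00 − 144.164 = 1679.84 kPa
ΔP = 1679.84 − 1750.31 = -70.5 kPa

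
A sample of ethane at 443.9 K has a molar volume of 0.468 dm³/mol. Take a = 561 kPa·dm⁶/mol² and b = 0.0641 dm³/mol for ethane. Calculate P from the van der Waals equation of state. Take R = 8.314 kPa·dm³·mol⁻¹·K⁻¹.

P ≈ 6576 kPa

P = RT/(V_m − b) − a/V_m²
RT/(V_m − b) = (8.314)(443.9)/(0.468 − 0.0641) = 3690.6/0.40390 = 9137.4 kPa
a/V_m² = 561/(0.468)² = 2561.4 kPa
P = 9137.4 − 2561.4 = 6576 kPa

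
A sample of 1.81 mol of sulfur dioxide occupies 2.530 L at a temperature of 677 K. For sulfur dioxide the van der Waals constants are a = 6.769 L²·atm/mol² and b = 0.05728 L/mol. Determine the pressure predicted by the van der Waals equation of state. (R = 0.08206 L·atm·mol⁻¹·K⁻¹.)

P ≈ 37.98 atm

P = nRT/(V − nb) − a n²/V²
nRT/(V − nb) = (1.81)(0.08206)(677)/(2.530 − 1.81×0.05728) = 100.55/2.4263 = 41.442 atm
a n²/V² = (6.769)(1.81)²/(2.530)² = 3.4645 atm
P = 41.442 − 3.4645 = 37.98 atm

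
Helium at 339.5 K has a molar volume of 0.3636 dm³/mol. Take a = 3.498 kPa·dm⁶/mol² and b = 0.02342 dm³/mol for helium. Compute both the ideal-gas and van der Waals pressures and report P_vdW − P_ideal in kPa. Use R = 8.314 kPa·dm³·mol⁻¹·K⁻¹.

Ideal: P_ideal = RT/V_m = (8.314)(339.5)/0.3636 = 7762.93 kPa
vdW: P = RT/(V_m − b) − a/V_m² = 2822.60/0.340180 − 3.498/0.132205 = 8297.37 − 26.4589 = 8270.91 kPa
ΔP = 8270.91 − 7762.93 = 508.0 kPa

ΔP ≈ 508.0 kPa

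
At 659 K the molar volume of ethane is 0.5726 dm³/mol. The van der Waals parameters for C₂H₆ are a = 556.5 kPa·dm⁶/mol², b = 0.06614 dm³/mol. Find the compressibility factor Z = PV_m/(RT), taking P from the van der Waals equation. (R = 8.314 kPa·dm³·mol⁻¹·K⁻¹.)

P = RT/(V_m − b) − a/V_m² = (8.314)(659)/(0.5726 − 0.06614) − 556.5/(0.5726)²
  = 5478.9/0.50646 − 1697.3 = 10818 − 1697.3 = 9121 kPa
Z = PV_m/(RT) = (9121)(0.5726)/((8.314)(659)) = 5222.7/5478.9 = 0.9532

Z ≈ 0.9532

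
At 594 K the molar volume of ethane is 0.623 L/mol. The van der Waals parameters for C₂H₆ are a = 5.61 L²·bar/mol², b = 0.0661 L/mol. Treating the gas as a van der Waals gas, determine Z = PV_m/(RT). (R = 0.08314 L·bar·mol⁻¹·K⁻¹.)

Z ≈ 0.9364

P = RT/(V_m − b) − a/V_m² = (0.08314)(594)/(0.623 − 0.0661) − 5.61/(0.623)²
  = 49.385/0.55690 − 14.454 = 88.678 − 14.454 = 74.224 bar
Z = PV_m/(RT) = (74.224)(0.623)/((0.08314)(594)) = 46.242/49.385 = 0.9364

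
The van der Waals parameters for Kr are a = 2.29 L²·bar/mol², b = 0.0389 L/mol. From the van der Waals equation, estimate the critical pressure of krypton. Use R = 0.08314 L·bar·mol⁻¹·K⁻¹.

For a van der Waals gas, P_c = a/(27b²).
P_c = 2.29/(27×(0.0389)²) = 2.29/0.040857 = 56.05 bar

P_c ≈ 56.05 bar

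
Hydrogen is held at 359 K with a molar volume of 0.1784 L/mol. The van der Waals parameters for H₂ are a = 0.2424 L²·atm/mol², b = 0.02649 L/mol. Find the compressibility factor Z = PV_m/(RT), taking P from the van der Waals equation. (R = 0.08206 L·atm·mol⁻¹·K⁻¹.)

P = RT/(V_m − b) − a/V_m² = (0.08206)(359)/(0.1784 − 0.02649) − 0.2424/(0.1784)²
  = 29.460/0.15191 − 7.6163 = 193.93 − 7.6163 = 186.31 atm
Z = PV_m/(RT) = (186.31)(0.1784)/((0.08206)(359)) = 33.238/29.460 = 1.128

Z ≈ 1.128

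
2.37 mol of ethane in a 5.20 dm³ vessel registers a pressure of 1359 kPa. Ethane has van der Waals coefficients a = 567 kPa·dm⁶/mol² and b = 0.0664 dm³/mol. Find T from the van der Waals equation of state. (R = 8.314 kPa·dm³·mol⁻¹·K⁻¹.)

T ≈ 377.9 K

T = (P + a n²/V²)(V − nb)/(nR)
P + a n²/V² = 1359 + (567)(2.37)²/(5.20)² = 1476.8 kPa
V − nb = 5.20 − (2.37)(0.0664) = 5.0426 dm³
T = (1476.8)(5.0426)/((2.37)(8.314)) = 377.9 K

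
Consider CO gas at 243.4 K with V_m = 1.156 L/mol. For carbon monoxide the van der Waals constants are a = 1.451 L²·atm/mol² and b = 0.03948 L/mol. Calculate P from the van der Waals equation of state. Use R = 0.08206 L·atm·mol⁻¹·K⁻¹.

P ≈ 16.80 atm

P = RT/(V_m − b) − a/V_m²
RT/(V_m − b) = (0.08206)(243.4)/(1.156 − 0.03948) = 19.973/1.1165 = 17.889 atm
a/V_m² = 1.451/(1.156)² = 1.0858 atm
P = 17.889 − 1.0858 = 16.80 atm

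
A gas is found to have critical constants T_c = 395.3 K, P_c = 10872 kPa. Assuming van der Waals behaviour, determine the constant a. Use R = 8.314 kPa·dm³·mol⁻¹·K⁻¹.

From T_c = 8a/(27Rb) and P_c = a/(27b²): a = 27 R² T_c²/(64 P_c).
a = 27×(8.314)²×(395.3)²/(64×10872) = 291633516/695808 = 419.1 kPa·dm⁶/mol²

a ≈ 419.1 kPa·dm⁶/mol²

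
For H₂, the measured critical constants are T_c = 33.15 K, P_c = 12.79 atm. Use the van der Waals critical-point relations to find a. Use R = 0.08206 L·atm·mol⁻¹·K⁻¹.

From T_c = 8a/(27Rb) and P_c = a/(27b²): a = 27 R² T_c²/(64 P_c).
a = 27×(0.08206)²×(33.15)²/(64×12.79) = 199.80/818.56 = 0.2441 L²·atm/mol²

a ≈ 0.2441 L²·atm/mol²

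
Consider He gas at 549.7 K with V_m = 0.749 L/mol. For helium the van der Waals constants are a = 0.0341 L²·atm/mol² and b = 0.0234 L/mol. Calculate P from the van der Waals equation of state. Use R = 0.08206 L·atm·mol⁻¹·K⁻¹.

P = RT/(V_m − b) − a/V_m²
RT/(V_m − b) = (0.08206)(549.7)/(0.749 − 0.0234) = 45.108/0.72560 = 62.166 atm
a/V_m² = 0.0341/(0.749)² = 0.060784 atm
P = 62.166 − 0.060784 = 62.11 atm

P ≈ 62.11 atm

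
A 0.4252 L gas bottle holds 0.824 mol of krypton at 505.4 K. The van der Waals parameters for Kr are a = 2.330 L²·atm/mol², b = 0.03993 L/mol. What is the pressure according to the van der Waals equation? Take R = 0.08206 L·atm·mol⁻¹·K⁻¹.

P ≈ 78.36 atm

P = nRT/(V − nb) − a n²/V²
nRT/(V − nb) = (0.824)(0.08206)(505.4)/(0.4252 − 0.824×0.03993) = 34.174/0.39230 = 87.112 atm
a n²/V² = (2.330)(0.824)²/(0.4252)² = 8.7503 atm
P = 87.112 − 8.7503 = 78.36 atm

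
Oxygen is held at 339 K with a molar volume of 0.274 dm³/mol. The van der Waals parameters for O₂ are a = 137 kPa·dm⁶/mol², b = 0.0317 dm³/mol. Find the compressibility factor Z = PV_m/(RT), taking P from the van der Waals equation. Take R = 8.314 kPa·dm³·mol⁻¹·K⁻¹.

P = RT/(V_m − b) − a/V_m² = (8.314)(339)/(0.274 − 0.0317) − 137/(0.274)²
  = 2818.4/0.24230 − 1824.8 = 11632 − 1824.8 = 9807 kPa
Z = PV_m/(RT) = (9807)(0.274)/((8.314)(339)) = 2687.1/2818.4 = 0.9534

Z ≈ 0.9534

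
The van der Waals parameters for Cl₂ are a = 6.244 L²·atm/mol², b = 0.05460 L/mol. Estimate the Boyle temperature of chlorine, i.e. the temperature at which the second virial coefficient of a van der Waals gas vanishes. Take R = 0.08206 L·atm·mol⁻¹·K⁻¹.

For a van der Waals gas the second virial coefficient B₂ = b − a/(RT) vanishes at T_B = a/(Rb).
T_B = 6.244/(0.08206×0.05460) = 6.244/0.0044805 = 1394 K

T_B ≈ 1394 K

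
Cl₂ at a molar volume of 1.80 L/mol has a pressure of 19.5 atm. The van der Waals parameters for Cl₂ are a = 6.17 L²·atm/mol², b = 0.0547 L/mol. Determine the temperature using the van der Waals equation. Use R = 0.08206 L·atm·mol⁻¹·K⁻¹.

T = (P + a/V_m²)(V_m − b)/R
P + a/V_m² = 19.5 + 6.17/(1.80)² = 21.404 atm
V_m − b = 1.80 − 0.0547 = 1.7453 L/mol
T = (21.404)(1.7453)/0.08206 = 455.2 K

T ≈ 455.2 K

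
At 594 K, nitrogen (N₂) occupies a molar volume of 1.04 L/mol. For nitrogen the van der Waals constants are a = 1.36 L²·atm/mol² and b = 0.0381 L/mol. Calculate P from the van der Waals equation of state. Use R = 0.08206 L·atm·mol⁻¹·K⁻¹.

P ≈ 47.39 atm

P = RT/(V_m − b) − a/V_m²
RT/(V_m − b) = (0.08206)(594)/(1.04 − 0.0381) = 48.744/1.0019 = 48.652 atm
a/V_m² = 1.36/(1.04)² = 1.2574 atm
P = 48.652 − 1.2574 = 47.39 atm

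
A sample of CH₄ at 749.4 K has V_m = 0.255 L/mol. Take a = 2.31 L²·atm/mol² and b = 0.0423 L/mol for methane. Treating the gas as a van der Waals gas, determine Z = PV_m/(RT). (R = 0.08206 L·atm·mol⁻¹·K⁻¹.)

P = RT/(V_m − b) − a/V_m² = (0.08206)(749.4)/(0.255 − 0.0423) − 2.31/(0.255)²
  = 61.496/0.21270 − 35.525 = 289.12 − 35.525 = 253.60 atm
Z = PV_m/(RT) = (253.60)(0.255)/((0.08206)(749.4)) = 64.668/61.496 = 1.052

Z ≈ 1.052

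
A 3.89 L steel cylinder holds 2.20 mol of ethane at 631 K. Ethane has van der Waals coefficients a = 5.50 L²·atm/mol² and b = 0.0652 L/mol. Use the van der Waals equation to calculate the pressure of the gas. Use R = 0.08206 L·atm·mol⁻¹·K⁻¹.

P = nRT/(V − nb) − a n²/V²
nRT/(V − nb) = (2.20)(0.08206)(631)/(3.89 − 2.20×0.0652) = 113.92/3.7466 = 30.406 atm
a n²/V² = (5.50)(2.20)²/(3.89)² = 1.7592 atm
P = 30.406 − 1.7592 = 28.65 atm

P ≈ 28.65 atm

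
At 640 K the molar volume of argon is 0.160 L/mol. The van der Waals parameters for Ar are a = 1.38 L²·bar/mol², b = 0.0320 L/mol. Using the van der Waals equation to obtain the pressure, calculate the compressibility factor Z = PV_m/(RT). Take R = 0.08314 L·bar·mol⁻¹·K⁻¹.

P = RT/(V_m − b) − a/V_m² = (0.08314)(640)/(0.160 − 0.0320) − 1.38/(0.160)²
  = 53.210/0.12800 − 53.906 = 415.70 − 53.906 = 361.79 bar
Z = PV_m/(RT) = (361.79)(0.160)/((0.08314)(640)) = 57.886/53.210 = 1.088

Z ≈ 1.088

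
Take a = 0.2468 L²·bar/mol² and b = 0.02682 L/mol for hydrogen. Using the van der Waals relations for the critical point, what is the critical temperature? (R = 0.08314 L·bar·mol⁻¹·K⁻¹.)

For a van der Waals gas, T_c = 8a/(27Rb).
T_c = 8×0.2468/(27×0.08314×0.02682) = 1.9744/0.060205 = 32.79 K

T_c ≈ 32.79 K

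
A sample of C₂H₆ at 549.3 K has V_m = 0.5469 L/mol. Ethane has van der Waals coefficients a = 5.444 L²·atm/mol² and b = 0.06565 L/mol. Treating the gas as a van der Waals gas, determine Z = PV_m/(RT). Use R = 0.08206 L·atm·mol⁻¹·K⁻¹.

P = RT/(V_m − b) − a/V_m² = (0.08206)(549.3)/(0.5469 − 0.06565) − 5.444/(0.5469)²
  = 45.076/0.48125 − 18.201 = 93.664 − 18.201 = 75.463 atm
Z = PV_m/(RT) = (75.463)(0.5469)/((0.08206)(549.3)) = 41.271/45.076 = 0.9156

Z ≈ 0.9156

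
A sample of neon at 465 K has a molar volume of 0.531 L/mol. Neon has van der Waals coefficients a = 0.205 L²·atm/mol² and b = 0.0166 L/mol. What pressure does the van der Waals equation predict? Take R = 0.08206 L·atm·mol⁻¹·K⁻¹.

P ≈ 73.45 atm

P = RT/(V_m − b) − a/V_m²
RT/(V_m − b) = (0.08206)(465)/(0.531 − 0.0166) = 38.158/0.51440 = 74.180 atm
a/V_m² = 0.205/(0.531)² = 0.72705 atm
P = 74.180 − 0.72705 = 73.45 atm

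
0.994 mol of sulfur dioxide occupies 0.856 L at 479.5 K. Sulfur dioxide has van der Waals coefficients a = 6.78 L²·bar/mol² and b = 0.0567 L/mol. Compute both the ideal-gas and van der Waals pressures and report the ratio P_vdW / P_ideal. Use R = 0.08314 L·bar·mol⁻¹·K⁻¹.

Ideal: P_ideal = nRT/V = (0.994)(0.08314)(479.5)/0.856 = 46.2926 bar
vdW: P = nRT/(V − nb) − a n²/V² = 39.6264/0.799640 − 6.69888/0.732736 = 49.5553 − 9.14228 = 40.4130 bar
Ratio = 40.4130/46.2926 = 0.8730

P_vdW / P_ideal ≈ 0.8730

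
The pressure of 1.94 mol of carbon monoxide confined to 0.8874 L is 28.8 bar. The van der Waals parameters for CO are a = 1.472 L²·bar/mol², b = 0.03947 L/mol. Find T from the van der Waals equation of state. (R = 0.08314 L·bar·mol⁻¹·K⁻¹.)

T = (P + a n²/V²)(V − nb)/(nR)
P + a n²/V² = 28.8 + (1.472)(1.94)²/(0.8874)² = 35.835 bar
V − nb = 0.8874 − (1.94)(0.03947) = 0.81083 L
T = (35.835)(0.81083)/((1.94)(0.08314)) = 180.1 K

T ≈ 180.1 K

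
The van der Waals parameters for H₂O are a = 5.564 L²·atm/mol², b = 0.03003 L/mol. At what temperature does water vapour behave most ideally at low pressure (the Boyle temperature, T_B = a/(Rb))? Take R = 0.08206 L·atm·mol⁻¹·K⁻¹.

T_B ≈ 2258 K

For a van der Waals gas the second virial coefficient B₂ = b − a/(RT) vanishes at T_B = a/(Rb).
T_B = 5.564/(0.08206×0.03003) = 5.564/0.0024643 = 2258 K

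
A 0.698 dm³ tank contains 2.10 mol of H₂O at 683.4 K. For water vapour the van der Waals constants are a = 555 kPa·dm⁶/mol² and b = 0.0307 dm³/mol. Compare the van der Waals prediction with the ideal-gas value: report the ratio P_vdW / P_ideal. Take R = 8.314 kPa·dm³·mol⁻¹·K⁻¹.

Ideal: P_ideal = nRT/V = (2.10)(8.314)(683.4)/0.698 = 17094.2 kPa
vdW: P = nRT/(V − nb) − a n²/V² = 11931.8/0.633530 − 2447.55/0.487204 = 18833.8 − 5023.67 = 13810.1 kPa
Ratio = 13810.1/17094.2 = 0.8079

P_vdW / P_ideal ≈ 0.8079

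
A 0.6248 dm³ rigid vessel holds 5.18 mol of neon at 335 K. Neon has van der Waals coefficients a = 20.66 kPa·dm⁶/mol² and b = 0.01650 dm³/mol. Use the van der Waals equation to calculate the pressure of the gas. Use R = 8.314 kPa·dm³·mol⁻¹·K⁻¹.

P ≈ 25330 kPa

P = nRT/(V − nb) − a n²/V²
nRT/(V − nb) = (5.18)(8.314)(335)/(0.6248 − 5.18×0.01650) = 14427/0.53933 = 26750 kPa
a n²/V² = (20.66)(5.18)²/(0.6248)² = 1420.1 kPa
P = 26750 − 1420.1 = 25330 kPa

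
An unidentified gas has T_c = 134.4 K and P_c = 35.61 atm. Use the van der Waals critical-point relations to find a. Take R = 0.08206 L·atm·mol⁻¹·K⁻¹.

From T_c = 8a/(27Rb) and P_c = a/(27b²): a = 27 R² T_c²/(64 P_c).
a = 27×(0.08206)²×(134.4)²/(64×35.61) = 3284.2/2279.0 = 1.441 L²·atm/mol²

a ≈ 1.441 L²·atm/mol²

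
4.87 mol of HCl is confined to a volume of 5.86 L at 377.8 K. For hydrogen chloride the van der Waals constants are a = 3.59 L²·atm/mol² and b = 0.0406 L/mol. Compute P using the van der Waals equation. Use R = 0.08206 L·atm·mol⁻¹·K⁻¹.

P = nRT/(V − nb) − a n²/V²
nRT/(V − nb) = (4.87)(0.08206)(377.8)/(5.86 − 4.87×0.0406) = 150.98/5.6623 = 26.664 atm
a n²/V² = (3.59)(4.87)²/(5.86)² = 2.4795 atm
P = 26.664 − 2.4795 = 24.18 atm

P ≈ 24.18 atm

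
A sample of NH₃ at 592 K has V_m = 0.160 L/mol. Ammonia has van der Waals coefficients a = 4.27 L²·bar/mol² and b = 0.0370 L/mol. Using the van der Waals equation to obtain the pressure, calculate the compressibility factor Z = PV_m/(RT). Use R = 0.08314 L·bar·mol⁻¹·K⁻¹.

P = RT/(V_m − b) − a/V_m² = (0.08314)(592)/(0.160 − 0.0370) − 4.27/(0.160)²
  = 49.219/0.12300 − 166.80 = 400.15 − 166.80 = 233.35 bar
Z = PV_m/(RT) = (233.35)(0.160)/((0.08314)(592)) = 37.336/49.219 = 0.7586

Z ≈ 0.7586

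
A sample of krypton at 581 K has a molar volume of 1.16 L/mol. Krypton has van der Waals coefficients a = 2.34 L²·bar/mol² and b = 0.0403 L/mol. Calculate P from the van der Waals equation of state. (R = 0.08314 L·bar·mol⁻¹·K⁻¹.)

P ≈ 41.40 bar

P = RT/(V_m − b) − a/V_m²
RT/(V_m − b) = (0.08314)(581)/(1.16 − 0.0403) = 48.304/1.1197 = 43.140 bar
a/V_m² = 2.34/(1.16)² = 1.7390 bar
P = 43.140 − 1.7390 = 41.40 bar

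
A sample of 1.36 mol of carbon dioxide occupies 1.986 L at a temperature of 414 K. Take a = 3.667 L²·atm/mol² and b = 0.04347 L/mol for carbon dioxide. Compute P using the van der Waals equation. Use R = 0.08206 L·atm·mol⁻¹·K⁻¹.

P ≈ 22.26 atm

P = nRT/(V − nb) − a n²/V²
nRT/(V − nb) = (1.36)(0.08206)(414)/(1.986 − 1.36×0.04347) = 46.203/1.9269 = 23.978 atm
a n²/V² = (3.667)(1.36)²/(1.986)² = 1.7196 atm
P = 23.978 − 1.7196 = 22.26 atm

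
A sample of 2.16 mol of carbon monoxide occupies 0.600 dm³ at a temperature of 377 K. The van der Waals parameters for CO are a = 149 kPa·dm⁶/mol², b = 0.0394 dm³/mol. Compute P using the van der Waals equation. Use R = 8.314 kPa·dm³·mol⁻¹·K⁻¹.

P = nRT/(V − nb) − a n²/V²
nRT/(V − nb) = (2.16)(8.314)(377)/(0.600 − 2.16×0.0394) = 6770.3/0.51490 = 13149 kPa
a n²/V² = (149)(2.16)²/(0.600)² = 1931.0 kPa
P = 13149 − 1931.0 = 11218 kPa

P ≈ 11218 kPa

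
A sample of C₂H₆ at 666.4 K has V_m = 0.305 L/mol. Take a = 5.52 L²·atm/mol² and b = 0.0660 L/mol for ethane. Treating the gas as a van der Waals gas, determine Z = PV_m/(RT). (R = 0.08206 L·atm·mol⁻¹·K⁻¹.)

P = RT/(V_m − b) − a/V_m² = (0.08206)(666.4)/(0.305 − 0.0660) − 5.52/(0.305)²
  = 54.685/0.23900 − 59.339 = 228.81 − 59.339 = 169.47 atm
Z = PV_m/(RT) = (169.47)(0.305)/((0.08206)(666.4)) = 51.688/54.685 = 0.9452

Z ≈ 0.9452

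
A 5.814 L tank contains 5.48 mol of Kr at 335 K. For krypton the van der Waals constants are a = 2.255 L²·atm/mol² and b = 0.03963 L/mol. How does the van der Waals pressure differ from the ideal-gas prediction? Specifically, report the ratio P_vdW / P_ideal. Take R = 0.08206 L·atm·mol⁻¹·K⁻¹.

Ideal: P_ideal = nRT/V = (5.48)(0.08206)(335)/5.814 = 25.9109 atm
vdW: P = nRT/(V − nb) − a n²/V² = 150.646/5.59683 − 67.7186/33.8026 = 26.9163 − 2.00335 = 24.9130 atm
Ratio = 24.9130/25.9109 = 0.9615

P_vdW / P_ideal ≈ 0.9615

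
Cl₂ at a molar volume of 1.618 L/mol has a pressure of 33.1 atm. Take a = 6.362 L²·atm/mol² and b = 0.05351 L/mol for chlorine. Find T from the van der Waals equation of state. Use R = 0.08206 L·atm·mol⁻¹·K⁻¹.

T ≈ 677.4 K

T = (P + a/V_m²)(V_m − b)/R
P + a/V_m² = 33.1 + 6.362/(1.618)² = 35.530 atm
V_m − b = 1.618 − 0.05351 = 1.5645 L/mol
T = (35.530)(1.5645)/0.08206 = 677.4 K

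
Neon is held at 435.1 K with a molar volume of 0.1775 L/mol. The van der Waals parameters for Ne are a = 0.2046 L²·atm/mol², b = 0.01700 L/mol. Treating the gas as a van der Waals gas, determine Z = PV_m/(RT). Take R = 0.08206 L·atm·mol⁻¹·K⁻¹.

Z ≈ 1.074

P = RT/(V_m − b) − a/V_m² = (0.08206)(435.1)/(0.1775 − 0.01700) − 0.2046/(0.1775)²
  = 35.704/0.16050 − 6.4939 = 222.45 − 6.4939 = 215.96 atm
Z = PV_m/(RT) = (215.96)(0.1775)/((0.08206)(435.1)) = 38.333/35.704 = 1.074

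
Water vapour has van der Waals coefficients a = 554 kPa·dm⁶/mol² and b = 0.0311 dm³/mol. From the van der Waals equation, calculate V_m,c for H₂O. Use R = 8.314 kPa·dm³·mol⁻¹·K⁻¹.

V_m,c ≈ 0.09330 dm³/mol

For a van der Waals gas, V_m,c = 3b.
V_m,c = 3×0.0311 = 0.09330 dm³/mol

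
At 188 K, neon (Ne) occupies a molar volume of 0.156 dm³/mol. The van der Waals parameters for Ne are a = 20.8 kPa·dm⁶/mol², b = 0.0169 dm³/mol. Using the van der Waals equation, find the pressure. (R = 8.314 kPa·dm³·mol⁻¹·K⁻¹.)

P ≈ 10382 kPa

P = RT/(V_m − b) − a/V_m²
RT/(V_m − b) = (8.314)(188)/(0.156 − 0.0169) = 1563.0/0.13910 = 11237 kPa
a/V_m² = 20.8/(0.156)² = 854.70 kPa
P = 11237 − 854.70 = 10382 kPa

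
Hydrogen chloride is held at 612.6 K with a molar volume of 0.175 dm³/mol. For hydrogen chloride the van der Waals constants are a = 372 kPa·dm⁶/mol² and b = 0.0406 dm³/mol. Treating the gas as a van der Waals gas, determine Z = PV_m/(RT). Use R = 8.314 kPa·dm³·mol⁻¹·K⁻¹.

Z ≈ 0.8847

P = RT/(V_m − b) − a/V_m² = (8.314)(612.6)/(0.175 − 0.0406) − 372/(0.175)²
  = 5093.2/0.13440 − 12147 = 37896 − 12147 = 25749 kPa
Z = PV_m/(RT) = (25749)(0.175)/((8.314)(612.6)) = 4506.1/5093.2 = 0.8847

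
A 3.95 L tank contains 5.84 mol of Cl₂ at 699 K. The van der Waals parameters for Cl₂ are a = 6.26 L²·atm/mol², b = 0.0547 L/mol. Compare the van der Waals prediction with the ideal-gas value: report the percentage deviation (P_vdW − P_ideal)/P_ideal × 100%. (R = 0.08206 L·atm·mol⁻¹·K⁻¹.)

-7.34 %

Ideal: P_ideal = nRT/V = (5.84)(0.08206)(699)/3.95 = 84.8056 atm
vdW: P = nRT/(V − nb) − a n²/V² = 334.982/3.63055 − 213.501/15.6025 = 92.2676 − 13.6838 = 78.5838 atm
% deviation = (78.5838 − 84.8056)/84.8056 × 100% = -7.34%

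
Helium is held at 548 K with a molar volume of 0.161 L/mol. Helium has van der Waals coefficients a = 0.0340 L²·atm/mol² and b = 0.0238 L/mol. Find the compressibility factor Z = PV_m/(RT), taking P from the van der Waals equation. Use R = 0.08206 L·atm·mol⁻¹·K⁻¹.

Z ≈ 1.169

P = RT/(V_m − b) − a/V_m² = (0.08206)(548)/(0.161 − 0.0238) − 0.0340/(0.161)²
  = 44.969/0.13720 − 1.3117 = 327.76 − 1.3117 = 326.45 atm
Z = PV_m/(RT) = (326.45)(0.161)/((0.08206)(548)) = 52.558/44.969 = 1.169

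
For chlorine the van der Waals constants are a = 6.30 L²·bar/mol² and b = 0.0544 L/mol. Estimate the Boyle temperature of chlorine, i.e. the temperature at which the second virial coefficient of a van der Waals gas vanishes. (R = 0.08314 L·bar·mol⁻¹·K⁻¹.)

T_B ≈ 1393 K

For a van der Waals gas the second virial coefficient B₂ = b − a/(RT) vanishes at T_B = a/(Rb).
T_B = 6.30/(0.08314×0.0544) = 6.30/0.0045228 = 1393 K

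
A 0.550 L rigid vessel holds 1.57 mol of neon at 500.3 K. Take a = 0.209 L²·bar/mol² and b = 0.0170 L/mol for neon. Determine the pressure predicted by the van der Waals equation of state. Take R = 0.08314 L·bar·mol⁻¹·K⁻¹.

P ≈ 123.1 bar

P = nRT/(V − nb) − a n²/V²
nRT/(V − nb) = (1.57)(0.08314)(500.3)/(0.550 − 1.57×0.0170) = 65.304/0.52331 = 124.79 bar
a n²/V² = (0.209)(1.57)²/(0.550)² = 1.7030 bar
P = 124.79 − 1.7030 = 123.1 bar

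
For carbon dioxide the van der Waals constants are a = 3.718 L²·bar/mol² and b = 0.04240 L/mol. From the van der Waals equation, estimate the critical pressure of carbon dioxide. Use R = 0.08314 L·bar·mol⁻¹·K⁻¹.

For a van der Waals gas, P_c = a/(27b²).
P_c = 3.718/(27×(0.04240)²) = 3.718/0.048540 = 76.60 bar

P_c ≈ 76.60 bar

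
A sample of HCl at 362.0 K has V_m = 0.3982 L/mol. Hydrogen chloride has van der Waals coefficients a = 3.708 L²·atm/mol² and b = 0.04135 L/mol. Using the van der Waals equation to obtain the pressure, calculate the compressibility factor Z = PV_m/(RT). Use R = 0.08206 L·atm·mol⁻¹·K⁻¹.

Z ≈ 0.8024

P = RT/(V_m − b) − a/V_m² = (0.08206)(362.0)/(0.3982 − 0.04135) − 3.708/(0.3982)²
  = 29.706/0.35685 − 23.385 = 83.245 − 23.385 = 59.860 atm
Z = PV_m/(RT) = (59.860)(0.3982)/((0.08206)(362.0)) = 23.836/29.706 = 0.8024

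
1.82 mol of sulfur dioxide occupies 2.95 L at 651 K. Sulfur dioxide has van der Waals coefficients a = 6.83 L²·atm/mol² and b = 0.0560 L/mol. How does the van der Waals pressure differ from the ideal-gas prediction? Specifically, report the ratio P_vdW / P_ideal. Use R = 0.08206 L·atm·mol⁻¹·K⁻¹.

Ideal: P_ideal = nRT/V = (1.82)(0.08206)(651)/2.95 = 32.9581 atm
vdW: P = nRT/(V − nb) − a n²/V² = 97.2263/2.84808 − 22.6237/8.70250 = 34.1375 − 2.59968 = 31.5378 atm
Ratio = 31.5378/32.9581 = 0.9569

P_vdW / P_ideal ≈ 0.9569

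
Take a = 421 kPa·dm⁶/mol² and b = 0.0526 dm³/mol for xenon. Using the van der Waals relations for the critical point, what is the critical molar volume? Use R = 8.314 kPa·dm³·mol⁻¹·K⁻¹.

V_m,c ≈ 0.1578 dm³/mol

For a van der Waals gas, V_m,c = 3b.
V_m,c = 3×0.0526 = 0.1578 dm³/mol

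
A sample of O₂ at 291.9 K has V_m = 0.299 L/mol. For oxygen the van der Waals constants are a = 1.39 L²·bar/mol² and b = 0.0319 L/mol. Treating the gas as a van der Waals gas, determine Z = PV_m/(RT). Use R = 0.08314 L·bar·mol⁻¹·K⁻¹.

P = RT/(V_m − b) − a/V_m² = (0.08314)(291.9)/(0.299 − 0.0319) − 1.39/(0.299)²
  = 24.269/0.26710 − 15.548 = 90.861 − 15.548 = 75.313 bar
Z = PV_m/(RT) = (75.313)(0.299)/((0.08314)(291.9)) = 22.519/24.269 = 0.9279

Z ≈ 0.9279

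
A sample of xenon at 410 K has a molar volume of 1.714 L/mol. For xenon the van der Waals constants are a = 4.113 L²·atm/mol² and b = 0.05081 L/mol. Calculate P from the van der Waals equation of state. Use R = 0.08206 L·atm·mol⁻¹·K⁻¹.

P ≈ 18.83 atm

P = RT/(V_m − b) − a/V_m²
RT/(V_m − b) = (0.08206)(410)/(1.714 − 0.05081) = 33.645/1.6632 = 20.229 atm
a/V_m² = 4.113/(1.714)² = 1.4000 atm
P = 20.229 − 1.4000 = 18.83 atm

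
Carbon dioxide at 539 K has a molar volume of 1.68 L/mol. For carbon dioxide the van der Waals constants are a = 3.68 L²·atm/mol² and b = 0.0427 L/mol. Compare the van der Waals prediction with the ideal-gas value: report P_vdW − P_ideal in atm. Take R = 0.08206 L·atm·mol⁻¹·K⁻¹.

ΔP ≈ -0.617 atm

Ideal: P_ideal = RT/V_m = (0.08206)(539)/1.68 = 26.3276 atm
vdW: P = RT/(V_m − b) − a/V_m² = 44.2303/1.63730 − 3.68/2.82240 = 27.0142 − 1.30385 = 25.7104 atm
ΔP = 25.7104 − 26.3276 = -0.617 atm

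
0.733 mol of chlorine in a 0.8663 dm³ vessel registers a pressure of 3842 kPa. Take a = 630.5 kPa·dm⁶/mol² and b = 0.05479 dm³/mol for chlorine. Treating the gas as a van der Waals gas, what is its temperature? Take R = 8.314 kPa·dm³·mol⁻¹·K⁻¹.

T ≈ 582.0 K

T = (P + a n²/V²)(V − nb)/(nR)
P + a n²/V² = 3842 + (630.5)(0.733)²/(0.8663)² = 4293.4 kPa
V − nb = 0.8663 − (0.733)(0.05479) = 0.82614 dm³
T = (4293.4)(0.82614)/((0.733)(8.314)) = 582.0 K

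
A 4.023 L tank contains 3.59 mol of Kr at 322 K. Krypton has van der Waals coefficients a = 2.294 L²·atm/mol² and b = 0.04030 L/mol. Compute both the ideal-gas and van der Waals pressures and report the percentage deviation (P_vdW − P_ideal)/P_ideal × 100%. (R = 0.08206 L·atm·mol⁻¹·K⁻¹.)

-4.02 %

Ideal: P_ideal = nRT/V = (3.59)(0.08206)(322)/4.023 = 23.5793 atm
vdW: P = nRT/(V − nb) − a n²/V² = 94.8597/3.87832 − 29.5653/16.1845 = 24.4590 − 1.82677 = 22.6322 atm
% deviation = (22.6322 − 23.5793)/23.5793 × 100% = -4.02%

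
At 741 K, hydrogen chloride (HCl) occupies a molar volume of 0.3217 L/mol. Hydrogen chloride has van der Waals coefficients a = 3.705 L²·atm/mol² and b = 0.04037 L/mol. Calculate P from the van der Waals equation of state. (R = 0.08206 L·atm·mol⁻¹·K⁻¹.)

P = RT/(V_m − b) − a/V_m²
RT/(V_m − b) = (0.08206)(741)/(0.3217 − 0.04037) = 60.806/0.28133 = 216.14 atm
a/V_m² = 3.705/(0.3217)² = 35.800 atm
P = 216.14 − 35.800 = 180.3 atm

P ≈ 180.3 atm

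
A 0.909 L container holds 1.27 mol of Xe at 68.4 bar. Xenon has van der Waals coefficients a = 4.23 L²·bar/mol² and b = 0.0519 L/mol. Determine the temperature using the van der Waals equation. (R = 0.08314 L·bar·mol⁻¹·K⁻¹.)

T ≈ 612.1 K

T = (P + a n²/V²)(V − nb)/(nR)
P + a n²/V² = 68.4 + (4.23)(1.27)²/(0.909)² = 76.657 bar
V − nb = 0.909 − (1.27)(0.0519) = 0.84309 L
T = (76.657)(0.84309)/((1.27)(0.08314)) = 612.1 K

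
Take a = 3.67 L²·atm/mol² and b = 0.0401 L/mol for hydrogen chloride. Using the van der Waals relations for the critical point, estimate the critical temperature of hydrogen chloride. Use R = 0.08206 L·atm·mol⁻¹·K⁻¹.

T_c ≈ 330.5 K

For a van der Waals gas, T_c = 8a/(27Rb).
T_c = 8×3.67/(27×0.08206×0.0401) = 29.360/0.088846 = 330.5 K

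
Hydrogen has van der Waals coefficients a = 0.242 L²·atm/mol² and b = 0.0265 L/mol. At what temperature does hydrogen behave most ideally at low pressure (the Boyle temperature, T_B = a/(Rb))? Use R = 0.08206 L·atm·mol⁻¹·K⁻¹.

For a van der Waals gas the second virial coefficient B₂ = b − a/(RT) vanishes at T_B = a/(Rb).
T_B = 0.242/(0.08206×0.0265) = 0.242/0.0021746 = 111.3 K

T_B ≈ 111.3 K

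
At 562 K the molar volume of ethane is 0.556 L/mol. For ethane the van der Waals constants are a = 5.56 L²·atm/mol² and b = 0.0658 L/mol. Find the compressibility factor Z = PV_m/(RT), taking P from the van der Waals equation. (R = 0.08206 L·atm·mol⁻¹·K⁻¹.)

P = RT/(V_m − b) − a/V_m² = (0.08206)(562)/(0.556 − 0.0658) − 5.56/(0.556)²
  = 46.118/0.49020 − 17.986 = 94.080 − 17.986 = 76.094 atm
Z = PV_m/(RT) = (76.094)(0.556)/((0.08206)(562)) = 42.308/46.118 = 0.9174

Z ≈ 0.9174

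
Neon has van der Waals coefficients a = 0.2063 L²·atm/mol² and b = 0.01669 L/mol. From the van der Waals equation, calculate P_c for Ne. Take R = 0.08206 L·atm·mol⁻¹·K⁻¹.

P_c ≈ 27.43 atm

For a van der Waals gas, P_c = a/(27b²).
P_c = 0.2063/(27×(0.01669)²) = 0.2063/0.0075210 = 27.43 atm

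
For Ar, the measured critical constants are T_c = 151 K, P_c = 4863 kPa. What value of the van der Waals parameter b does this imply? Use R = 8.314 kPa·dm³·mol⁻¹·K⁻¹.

From T_c = 8a/(27Rb) and P_c = a/(27b²): b = R T_c/(8 P_c).
b = (8.314)(151)/(8×4863) = 1255.4/38904 = 0.03227 dm³/mol

b ≈ 0.03227 dm³/mol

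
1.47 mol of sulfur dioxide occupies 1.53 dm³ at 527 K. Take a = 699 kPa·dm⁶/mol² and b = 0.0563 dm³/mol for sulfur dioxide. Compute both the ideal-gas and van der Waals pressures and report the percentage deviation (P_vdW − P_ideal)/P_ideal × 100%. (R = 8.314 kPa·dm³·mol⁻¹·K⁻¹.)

-9.61 %

Ideal: P_ideal = nRT/V = (1.47)(8.314)(527)/1.53 = 4209.66 kPa
vdW: P = nRT/(V − nb) − a n²/V² = 6440.77/1.44724 − 1510.47/2.34090 = 4450.38 − 645.252 = 3805.13 kPa
% deviation = (3805.13 − 4209.66)/4209.66 × 100% = -9.61%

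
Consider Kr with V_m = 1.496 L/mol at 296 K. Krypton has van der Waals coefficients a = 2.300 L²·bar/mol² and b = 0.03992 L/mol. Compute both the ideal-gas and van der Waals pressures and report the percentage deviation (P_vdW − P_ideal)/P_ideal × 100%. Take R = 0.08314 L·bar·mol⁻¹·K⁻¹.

-3.51 %

Ideal: P_ideal = RT/V_m = (0.08314)(296)/1.496 = 16.4502 bar
vdW: P = RT/(V_m − b) − a/V_m² = 24.6094/1.45608 − 2.300/2.23802 = 16.9011 − 1.02769 = 15.8734 bar
% deviation = (15.8734 − 16.4502)/16.4502 × 100% = -3.51%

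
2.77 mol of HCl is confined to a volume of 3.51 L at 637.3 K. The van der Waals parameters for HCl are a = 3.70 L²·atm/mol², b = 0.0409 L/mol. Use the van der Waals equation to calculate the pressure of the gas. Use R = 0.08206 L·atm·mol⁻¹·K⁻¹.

P = nRT/(V − nb) − a n²/V²
nRT/(V − nb) = (2.77)(0.08206)(637.3)/(3.51 − 2.77×0.0409) = 144.86/3.3967 = 42.647 atm
a n²/V² = (3.70)(2.77)²/(3.51)² = 2.3043 atm
P = 42.647 − 2.3043 = 40.34 atm

P ≈ 40.34 atm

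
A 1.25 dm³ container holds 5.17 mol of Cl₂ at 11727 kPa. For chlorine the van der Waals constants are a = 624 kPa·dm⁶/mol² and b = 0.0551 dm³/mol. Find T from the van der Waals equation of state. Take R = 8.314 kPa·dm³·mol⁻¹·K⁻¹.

T = (P + a n²/V²)(V − nb)/(nR)
P + a n²/V² = 11727 + (624)(5.17)²/(1.25)² = 22401 kPa
V − nb = 1.25 − (5.17)(0.0551) = 0.96513 dm³
T = (22401)(0.96513)/((5.17)(8.314)) = 503.0 K

T ≈ 503.0 K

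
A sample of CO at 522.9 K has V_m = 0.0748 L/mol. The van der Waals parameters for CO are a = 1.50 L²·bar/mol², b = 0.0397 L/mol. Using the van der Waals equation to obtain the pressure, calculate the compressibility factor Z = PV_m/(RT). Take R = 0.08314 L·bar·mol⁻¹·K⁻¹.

Z ≈ 1.670

P = RT/(V_m − b) − a/V_m² = (0.08314)(522.9)/(0.0748 − 0.0397) − 1.50/(0.0748)²
  = 43.474/0.035100 − 268.09 = 1238.6 − 268.09 = 970.5 bar
Z = PV_m/(RT) = (970.5)(0.0748)/((0.08314)(522.9)) = 72.593/43.474 = 1.670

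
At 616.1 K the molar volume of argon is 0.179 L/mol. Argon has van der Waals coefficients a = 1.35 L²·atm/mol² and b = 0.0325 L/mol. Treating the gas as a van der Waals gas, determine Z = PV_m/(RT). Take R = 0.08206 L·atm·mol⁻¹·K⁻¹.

Z ≈ 1.073

P = RT/(V_m − b) − a/V_m² = (0.08206)(616.1)/(0.179 − 0.0325) − 1.35/(0.179)²
  = 50.557/0.14650 − 42.134 = 345.10 − 42.134 = 302.97 atm
Z = PV_m/(RT) = (302.97)(0.179)/((0.08206)(616.1)) = 54.232/50.557 = 1.073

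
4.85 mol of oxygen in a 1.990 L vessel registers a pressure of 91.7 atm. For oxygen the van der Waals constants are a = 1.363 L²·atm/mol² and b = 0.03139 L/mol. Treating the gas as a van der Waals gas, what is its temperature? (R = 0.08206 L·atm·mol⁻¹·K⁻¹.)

T = (P + a n²/V²)(V − nb)/(nR)
P + a n²/V² = 91.7 + (1.363)(4.85)²/(1.990)² = 99.796 atm
V − nb = 1.990 − (4.85)(0.03139) = 1.8378 L
T = (99.796)(1.8378)/((4.85)(0.08206)) = 460.8 K

T ≈ 460.8 K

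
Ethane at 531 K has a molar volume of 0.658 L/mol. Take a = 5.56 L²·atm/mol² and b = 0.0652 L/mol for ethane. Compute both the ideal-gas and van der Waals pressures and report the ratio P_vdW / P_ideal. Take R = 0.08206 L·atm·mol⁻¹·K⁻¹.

Ideal: P_ideal = RT/V_m = (0.08206)(531)/0.658 = 66.2217 atm
vdW: P = RT/(V_m − b) − a/V_m² = 43.5739/0.592800 − 5.56/0.432964 = 73.5052 − 12.8417 = 60.6635 atm
Ratio = 60.6635/66.2217 = 0.9161

P_vdW / P_ideal ≈ 0.9161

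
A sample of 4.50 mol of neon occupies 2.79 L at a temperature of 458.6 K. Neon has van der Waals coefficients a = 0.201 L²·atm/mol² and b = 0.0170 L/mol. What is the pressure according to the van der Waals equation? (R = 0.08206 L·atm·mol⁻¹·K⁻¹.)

P = nRT/(V − nb) − a n²/V²
nRT/(V − nb) = (4.50)(0.08206)(458.6)/(2.79 − 4.50×0.0170) = 169.35/2.7135 = 62.410 atm
a n²/V² = (0.201)(4.50)²/(2.79)² = 0.52289 atm
P = 62.410 − 0.52289 = 61.89 atm

P ≈ 61.89 atm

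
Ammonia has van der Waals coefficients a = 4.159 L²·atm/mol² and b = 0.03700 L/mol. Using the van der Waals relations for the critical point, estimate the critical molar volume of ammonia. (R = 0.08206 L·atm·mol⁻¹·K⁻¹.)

V_m,c ≈ 0.1110 L/mol

For a van der Waals gas, V_m,c = 3b.
V_m,c = 3×0.03700 = 0.1110 L/mol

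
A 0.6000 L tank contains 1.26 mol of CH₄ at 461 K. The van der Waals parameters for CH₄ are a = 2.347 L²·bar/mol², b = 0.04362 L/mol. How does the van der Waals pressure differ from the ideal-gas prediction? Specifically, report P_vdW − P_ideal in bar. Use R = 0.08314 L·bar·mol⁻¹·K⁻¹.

ΔP ≈ -2.234 bar

Ideal: P_ideal = nRT/V = (1.26)(0.08314)(461)/0.6000 = 80.4878 bar
vdW: P = nRT/(V − nb) − a n²/V² = 48.2927/0.545039 − 3.72610/0.360000 = 88.6041 − 10.3503 = 78.2538 bar
ΔP = 78.2538 − 80.4878 = -2.234 bar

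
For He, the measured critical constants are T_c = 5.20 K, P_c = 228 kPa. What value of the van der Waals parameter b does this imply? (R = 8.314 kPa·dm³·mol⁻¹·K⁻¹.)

From T_c = 8a/(27Rb) and P_c = a/(27b²): b = R T_c/(8 P_c).
b = (8.314)(5.20)/(8×228) = 43.233/1824.0 = 0.02370 dm³/mol

b ≈ 0.02370 dm³/mol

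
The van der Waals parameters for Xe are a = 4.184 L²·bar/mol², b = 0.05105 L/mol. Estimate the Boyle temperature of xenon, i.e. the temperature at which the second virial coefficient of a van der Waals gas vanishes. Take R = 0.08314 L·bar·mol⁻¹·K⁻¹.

For a van der Waals gas the second virial coefficient B₂ = b − a/(RT) vanishes at T_B = a/(Rb).
T_B = 4.184/(0.08314×0.05105) = 4.184/0.0042443 = 985.8 K

T_B ≈ 985.8 K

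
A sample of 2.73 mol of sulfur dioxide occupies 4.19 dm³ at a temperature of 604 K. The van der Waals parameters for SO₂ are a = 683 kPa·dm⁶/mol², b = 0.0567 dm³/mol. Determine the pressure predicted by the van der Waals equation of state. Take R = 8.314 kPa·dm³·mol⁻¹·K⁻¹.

P ≈ 3107 kPa

P = nRT/(V − nb) − a n²/V²
nRT/(V − nb) = (2.73)(8.314)(604)/(4.19 − 2.73×0.0567) = 13709/4.0352 = 3397.4 kPa
a n²/V² = (683)(2.73)²/(4.19)² = 289.95 kPa
P = 3397.4 − 289.95 = 3107 kPa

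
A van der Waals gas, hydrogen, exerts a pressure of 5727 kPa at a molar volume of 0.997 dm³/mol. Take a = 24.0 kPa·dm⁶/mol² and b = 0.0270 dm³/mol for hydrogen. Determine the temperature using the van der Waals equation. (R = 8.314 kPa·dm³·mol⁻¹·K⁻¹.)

T = (P + a/V_m²)(V_m − b)/R
P + a/V_m² = 5727 + 24.0/(0.997)² = 5751.1 kPa
V_m − b = 0.997 − 0.0270 = 0.97000 dm³/mol
T = (5751.1)(0.97000)/8.314 = 671.0 K

T ≈ 671.0 K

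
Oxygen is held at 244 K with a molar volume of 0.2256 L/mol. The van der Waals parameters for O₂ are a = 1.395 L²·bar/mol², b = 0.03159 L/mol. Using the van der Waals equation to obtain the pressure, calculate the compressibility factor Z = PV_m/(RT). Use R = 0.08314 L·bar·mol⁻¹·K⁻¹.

Z ≈ 0.8580

P = RT/(V_m − b) − a/V_m² = (0.08314)(244)/(0.2256 − 0.03159) − 1.395/(0.2256)²
  = 20.286/0.19401 − 27.409 = 104.56 − 27.409 = 77.15 bar
Z = PV_m/(RT) = (77.15)(0.2256)/((0.08314)(244)) = 17.405/20.286 = 0.8580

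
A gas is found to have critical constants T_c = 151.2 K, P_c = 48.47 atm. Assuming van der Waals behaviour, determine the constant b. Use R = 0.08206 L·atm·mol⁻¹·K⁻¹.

b ≈ 0.03200 L/mol

From T_c = 8a/(27Rb) and P_c = a/(27b²): b = R T_c/(8 P_c).
b = (0.08206)(151.2)/(8×48.47) = 12.407/387.76 = 0.03200 L/mol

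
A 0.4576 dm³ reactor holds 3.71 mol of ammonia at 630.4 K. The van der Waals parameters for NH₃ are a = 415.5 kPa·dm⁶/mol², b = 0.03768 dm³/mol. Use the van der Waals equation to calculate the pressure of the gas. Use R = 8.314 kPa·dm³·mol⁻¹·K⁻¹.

P = nRT/(V − nb) − a n²/V²
nRT/(V − nb) = (3.71)(8.314)(630.4)/(0.4576 − 3.71×0.03768) = 19445/0.31781 = 61184 kPa
a n²/V² = (415.5)(3.71)²/(0.4576)² = 27312 kPa
P = 61184 − 27312 = 33872 kPa

P ≈ 33872 kPa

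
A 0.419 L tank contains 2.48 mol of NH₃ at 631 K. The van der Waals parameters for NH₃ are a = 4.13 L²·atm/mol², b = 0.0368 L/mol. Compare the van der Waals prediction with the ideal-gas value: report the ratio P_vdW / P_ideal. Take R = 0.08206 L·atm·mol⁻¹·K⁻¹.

P_vdW / P_ideal ≈ 0.8064

Ideal: P_ideal = nRT/V = (2.48)(0.08206)(631)/0.419 = 306.477 atm
vdW: P = nRT/(V − nb) − a n²/V² = 128.414/0.327736 − 25.4012/0.175561 = 391.821 − 144.686 = 247.135 atm
Ratio = 247.135/306.477 = 0.8064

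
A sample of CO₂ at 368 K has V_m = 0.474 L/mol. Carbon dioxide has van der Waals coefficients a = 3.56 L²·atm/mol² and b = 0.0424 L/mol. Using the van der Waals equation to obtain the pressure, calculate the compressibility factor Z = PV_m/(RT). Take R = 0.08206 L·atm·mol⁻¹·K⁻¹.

Z ≈ 0.8495

P = RT/(V_m − b) − a/V_m² = (0.08206)(368)/(0.474 − 0.0424) − 3.56/(0.474)²
  = 30.198/0.43160 − 15.845 = 69.968 − 15.845 = 54.123 atm
Z = PV_m/(RT) = (54.123)(0.474)/((0.08206)(368)) = 25.654/30.198 = 0.8495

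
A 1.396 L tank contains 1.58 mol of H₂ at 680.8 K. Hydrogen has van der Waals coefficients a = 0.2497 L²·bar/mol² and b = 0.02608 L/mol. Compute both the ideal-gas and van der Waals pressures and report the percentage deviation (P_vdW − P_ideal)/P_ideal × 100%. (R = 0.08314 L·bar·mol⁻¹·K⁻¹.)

Ideal: P_ideal = nRT/V = (1.58)(0.08314)(680.8)/1.396 = 64.0621 bar
vdW: P = nRT/(V − nb) − a n²/V² = 89.4307/1.35479 − 0.623351/1.94882 = 66.0107 − 0.319861 = 65.6908 bar
% deviation = (65.6908 − 64.0621)/64.0621 × 100% = 2.54%

2.54 %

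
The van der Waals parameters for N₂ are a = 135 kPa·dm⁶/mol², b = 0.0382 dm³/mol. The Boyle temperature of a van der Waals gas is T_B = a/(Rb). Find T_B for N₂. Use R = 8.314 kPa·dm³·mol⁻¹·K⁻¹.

For a van der Waals gas the second virial coefficient B₂ = b − a/(RT) vanishes at T_B = a/(Rb).
T_B = 135/(8.314×0.0382) = 135/0.31759 = 425.1 K

T_B ≈ 425.1 K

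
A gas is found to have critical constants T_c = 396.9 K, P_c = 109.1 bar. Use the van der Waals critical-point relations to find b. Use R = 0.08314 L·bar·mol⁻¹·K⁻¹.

b ≈ 0.03781 L/mol

From T_c = 8a/(27Rb) and P_c = a/(27b²): b = R T_c/(8 P_c).
b = (0.08314)(396.9)/(8×109.1) = 32.998/872.80 = 0.03781 L/mol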